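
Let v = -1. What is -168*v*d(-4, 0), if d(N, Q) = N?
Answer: -672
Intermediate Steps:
-168*v*d(-4, 0) = -(-168)*(-4) = -168*4 = -672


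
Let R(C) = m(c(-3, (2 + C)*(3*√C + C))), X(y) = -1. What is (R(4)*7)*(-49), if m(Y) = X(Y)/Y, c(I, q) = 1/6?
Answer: 2058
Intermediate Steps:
c(I, q) = ⅙
m(Y) = -1/Y
R(C) = -6 (R(C) = -1/⅙ = -1*6 = -6)
(R(4)*7)*(-49) = -6*7*(-49) = -42*(-49) = 2058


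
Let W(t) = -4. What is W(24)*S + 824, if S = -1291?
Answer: 5988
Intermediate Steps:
W(24)*S + 824 = -4*(-1291) + 824 = 5164 + 824 = 5988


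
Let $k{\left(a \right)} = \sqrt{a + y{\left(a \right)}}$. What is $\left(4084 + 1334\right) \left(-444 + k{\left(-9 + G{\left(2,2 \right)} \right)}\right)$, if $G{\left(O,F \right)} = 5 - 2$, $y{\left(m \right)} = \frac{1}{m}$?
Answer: $-2405592 + 903 i \sqrt{222} \approx -2.4056 \cdot 10^{6} + 13454.0 i$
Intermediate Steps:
$G{\left(O,F \right)} = 3$
$k{\left(a \right)} = \sqrt{a + \frac{1}{a}}$
$\left(4084 + 1334\right) \left(-444 + k{\left(-9 + G{\left(2,2 \right)} \right)}\right) = \left(4084 + 1334\right) \left(-444 + \sqrt{\left(-9 + 3\right) + \frac{1}{-9 + 3}}\right) = 5418 \left(-444 + \sqrt{-6 + \frac{1}{-6}}\right) = 5418 \left(-444 + \sqrt{-6 - \frac{1}{6}}\right) = 5418 \left(-444 + \sqrt{- \frac{37}{6}}\right) = 5418 \left(-444 + \frac{i \sqrt{222}}{6}\right) = -2405592 + 903 i \sqrt{222}$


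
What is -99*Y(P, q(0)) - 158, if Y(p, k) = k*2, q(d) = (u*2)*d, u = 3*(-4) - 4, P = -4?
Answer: -158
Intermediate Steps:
u = -16 (u = -12 - 4 = -16)
q(d) = -32*d (q(d) = (-16*2)*d = -32*d)
Y(p, k) = 2*k
-99*Y(P, q(0)) - 158 = -198*(-32*0) - 158 = -198*0 - 158 = -99*0 - 158 = 0 - 158 = -158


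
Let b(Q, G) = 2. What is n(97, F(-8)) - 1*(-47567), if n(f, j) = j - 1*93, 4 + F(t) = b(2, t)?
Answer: 47472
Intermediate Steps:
F(t) = -2 (F(t) = -4 + 2 = -2)
n(f, j) = -93 + j (n(f, j) = j - 93 = -93 + j)
n(97, F(-8)) - 1*(-47567) = (-93 - 2) - 1*(-47567) = -95 + 47567 = 47472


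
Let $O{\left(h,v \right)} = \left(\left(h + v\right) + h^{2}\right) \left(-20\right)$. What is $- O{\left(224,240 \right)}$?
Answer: $1012800$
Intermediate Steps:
$O{\left(h,v \right)} = - 20 h - 20 v - 20 h^{2}$ ($O{\left(h,v \right)} = \left(h + v + h^{2}\right) \left(-20\right) = - 20 h - 20 v - 20 h^{2}$)
$- O{\left(224,240 \right)} = - (\left(-20\right) 224 - 4800 - 20 \cdot 224^{2}) = - (-4480 - 4800 - 1003520) = \left(-1\right) \left(-1012800\right) = 1012800$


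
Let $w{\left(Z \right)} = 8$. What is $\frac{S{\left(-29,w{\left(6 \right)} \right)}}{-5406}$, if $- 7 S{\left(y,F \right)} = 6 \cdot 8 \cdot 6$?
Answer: $\frac{48}{6307} \approx 0.0076106$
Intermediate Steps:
$S{\left(y,F \right)} = - \frac{288}{7}$ ($S{\left(y,F \right)} = - \frac{6 \cdot 8 \cdot 6}{7} = - \frac{48 \cdot 6}{7} = \left(- \frac{1}{7}\right) 288 = - \frac{288}{7}$)
$\frac{S{\left(-29,w{\left(6 \right)} \right)}}{-5406} = - \frac{288}{7 \left(-5406\right)} = \left(- \frac{288}{7}\right) \left(- \frac{1}{5406}\right) = \frac{48}{6307}$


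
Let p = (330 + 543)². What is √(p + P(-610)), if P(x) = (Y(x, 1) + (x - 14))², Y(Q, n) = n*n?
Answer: √1150258 ≈ 1072.5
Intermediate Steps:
Y(Q, n) = n²
P(x) = (-13 + x)² (P(x) = (1² + (x - 14))² = (1 + (-14 + x))² = (-13 + x)²)
p = 762129 (p = 873² = 762129)
√(p + P(-610)) = √(762129 + (-13 - 610)²) = √(762129 + (-623)²) = √(762129 + 388129) = √1150258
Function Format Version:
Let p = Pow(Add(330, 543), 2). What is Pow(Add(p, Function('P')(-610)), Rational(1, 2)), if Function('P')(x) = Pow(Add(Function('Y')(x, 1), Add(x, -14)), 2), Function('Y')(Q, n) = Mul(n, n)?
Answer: Pow(1150258, Rational(1, 2)) ≈ 1072.5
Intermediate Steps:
Function('Y')(Q, n) = Pow(n, 2)
Function('P')(x) = Pow(Add(-13, x), 2) (Function('P')(x) = Pow(Add(Pow(1, 2), Add(x, -14)), 2) = Pow(Add(1, Add(-14, x)), 2) = Pow(Add(-13, x), 2))
p = 762129 (p = Pow(873, 2) = 762129)
Pow(Add(p, Function('P')(-610)), Rational(1, 2)) = Pow(Add(762129, Pow(Add(-13, -610), 2)), Rational(1, 2)) = Pow(Add(762129, Pow(-623, 2)), Rational(1, 2)) = Pow(Add(762129, 388129), Rational(1, 2)) = Pow(1150258, Rational(1, 2))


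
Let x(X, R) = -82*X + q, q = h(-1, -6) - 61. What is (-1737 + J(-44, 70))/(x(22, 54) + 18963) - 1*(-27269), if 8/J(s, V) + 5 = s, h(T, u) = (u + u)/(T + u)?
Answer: 22848228213/837886 ≈ 27269.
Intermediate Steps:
h(T, u) = 2*u/(T + u) (h(T, u) = (2*u)/(T + u) = 2*u/(T + u))
q = -415/7 (q = 2*(-6)/(-1 - 6) - 61 = 2*(-6)/(-7) - 61 = 2*(-6)*(-⅐) - 61 = 12/7 - 61 = -415/7 ≈ -59.286)
J(s, V) = 8/(-5 + s)
x(X, R) = -415/7 - 82*X (x(X, R) = -82*X - 415/7 = -415/7 - 82*X)
(-1737 + J(-44, 70))/(x(22, 54) + 18963) - 1*(-27269) = (-1737 + 8/(-5 - 44))/((-415/7 - 82*22) + 18963) - 1*(-27269) = (-1737 + 8/(-49))/((-415/7 - 1804) + 18963) + 27269 = (-1737 + 8*(-1/49))/(-13043/7 + 18963) + 27269 = (-1737 - 8/49)/(119698/7) + 27269 = -85121/49*7/119698 + 27269 = -85121/837886 + 27269 = 22848228213/837886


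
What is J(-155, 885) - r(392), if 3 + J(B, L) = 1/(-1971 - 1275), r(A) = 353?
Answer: -1155577/3246 ≈ -356.00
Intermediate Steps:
J(B, L) = -9739/3246 (J(B, L) = -3 + 1/(-1971 - 1275) = -3 + 1/(-3246) = -3 - 1/3246 = -9739/3246)
J(-155, 885) - r(392) = -9739/3246 - 1*353 = -9739/3246 - 353 = -1155577/3246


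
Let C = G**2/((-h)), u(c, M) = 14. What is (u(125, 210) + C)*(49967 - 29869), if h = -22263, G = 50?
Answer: 6314429836/22263 ≈ 2.8363e+5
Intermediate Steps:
C = 2500/22263 (C = 50**2/((-1*(-22263))) = 2500/22263 ≈ 0.11229)
(u(125, 210) + C)*(49967 - 29869) = (14 + 2500/22263)*(49967 - 29869) = (314182/22263)*20098 = 6314429836/22263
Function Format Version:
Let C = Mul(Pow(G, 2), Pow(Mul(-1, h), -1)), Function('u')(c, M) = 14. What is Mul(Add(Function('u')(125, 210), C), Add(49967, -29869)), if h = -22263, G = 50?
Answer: Rational(6314429836, 22263) ≈ 2.8363e+5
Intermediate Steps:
C = Rational(2500, 22263) (C = Mul(Pow(50, 2), Pow(Mul(-1, -22263), -1)) = Mul(2500, Pow(22263, -1)) = Mul(2500, Rational(1, 22263)) = Rational(2500, 22263) ≈ 0.11229)
Mul(Add(Function('u')(125, 210), C), Add(49967, -29869)) = Mul(Add(14, Rational(2500, 22263)), Add(49967, -29869)) = Mul(Rational(314182, 22263), 20098) = Rational(6314429836, 22263)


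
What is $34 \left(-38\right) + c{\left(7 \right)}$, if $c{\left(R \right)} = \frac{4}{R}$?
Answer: $- \frac{9040}{7} \approx -1291.4$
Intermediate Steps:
$34 \left(-38\right) + c{\left(7 \right)} = 34 \left(-38\right) + \frac{4}{7} = -1292 + 4 \cdot \frac{1}{7} = -1292 + \frac{4}{7} = - \frac{9040}{7}$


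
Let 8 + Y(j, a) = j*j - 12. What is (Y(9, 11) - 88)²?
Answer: 729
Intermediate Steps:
Y(j, a) = -20 + j² (Y(j, a) = -8 + (j*j - 12) = -8 + (j² - 12) = -8 + (-12 + j²) = -20 + j²)
(Y(9, 11) - 88)² = ((-20 + 9²) - 88)² = ((-20 + 81) - 88)² = (61 - 88)² = (-27)² = 729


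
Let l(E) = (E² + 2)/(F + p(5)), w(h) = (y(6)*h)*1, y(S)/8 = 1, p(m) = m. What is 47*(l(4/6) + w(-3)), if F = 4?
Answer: -90334/81 ≈ -1115.2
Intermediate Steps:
y(S) = 8 (y(S) = 8*1 = 8)
w(h) = 8*h (w(h) = (8*h)*1 = 8*h)
l(E) = 2/9 + E²/9 (l(E) = (E² + 2)/(4 + 5) = (2 + E²)/9 = (2 + E²)*(⅑) = 2/9 + E²/9)
47*(l(4/6) + w(-3)) = 47*((2/9 + (4/6)²/9) + 8*(-3)) = 47*((2/9 + (4*(⅙))²/9) - 24) = 47*((2/9 + (⅔)²/9) - 24) = 47*((2/9 + (⅑)*(4/9)) - 24) = 47*((2/9 + 4/81) - 24) = 47*(22/81 - 24) = 47*(-1922/81) = -90334/81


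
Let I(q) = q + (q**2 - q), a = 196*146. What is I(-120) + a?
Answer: 43016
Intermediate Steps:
a = 28616
I(q) = q**2
I(-120) + a = (-120)**2 + 28616 = 14400 + 28616 = 43016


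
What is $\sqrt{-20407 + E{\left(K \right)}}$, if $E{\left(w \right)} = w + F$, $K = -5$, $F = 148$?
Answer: $2 i \sqrt{5066} \approx 142.35 i$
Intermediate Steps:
$E{\left(w \right)} = 148 + w$ ($E{\left(w \right)} = w + 148 = 148 + w$)
$\sqrt{-20407 + E{\left(K \right)}} = \sqrt{-20407 + \left(148 - 5\right)} = \sqrt{-20407 + 143} = \sqrt{-20264} = 2 i \sqrt{5066}$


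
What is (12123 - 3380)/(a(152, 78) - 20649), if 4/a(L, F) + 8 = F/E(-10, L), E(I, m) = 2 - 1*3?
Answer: -375949/887909 ≈ -0.42341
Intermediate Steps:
E(I, m) = -1 (E(I, m) = 2 - 3 = -1)
a(L, F) = 4/(-8 - F) (a(L, F) = 4/(-8 + F/(-1)) = 4/(-8 + F*(-1)) = 4/(-8 - F))
(12123 - 3380)/(a(152, 78) - 20649) = (12123 - 3380)/(-4/(8 + 78) - 20649) = 8743/(-4/86 - 20649) = 8743/(-4*1/86 - 20649) = 8743/(-2/43 - 20649) = 8743/(-887909/43) = 8743*(-43/887909) = -375949/887909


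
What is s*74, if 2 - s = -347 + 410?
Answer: -4514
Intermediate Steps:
s = -61 (s = 2 - (-347 + 410) = 2 - 1*63 = 2 - 63 = -61)
s*74 = -61*74 = -4514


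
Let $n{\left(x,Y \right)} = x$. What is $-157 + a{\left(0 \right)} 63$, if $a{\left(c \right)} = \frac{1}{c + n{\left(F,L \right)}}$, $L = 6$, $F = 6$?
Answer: $- \frac{293}{2} \approx -146.5$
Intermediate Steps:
$a{\left(c \right)} = \frac{1}{6 + c}$ ($a{\left(c \right)} = \frac{1}{c + 6} = \frac{1}{6 + c}$)
$-157 + a{\left(0 \right)} 63 = -157 + \frac{1}{6 + 0} \cdot 63 = -157 + \frac{1}{6} \cdot 63 = -157 + \frac{21}{2} = - \frac{293}{2}$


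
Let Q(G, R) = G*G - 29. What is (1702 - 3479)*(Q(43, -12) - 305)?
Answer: -2692155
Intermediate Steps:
Q(G, R) = -29 + G² (Q(G, R) = G² - 29 = -29 + G²)
(1702 - 3479)*(Q(43, -12) - 305) = (1702 - 3479)*((-29 + 43²) - 305) = -1777*((-29 + 1849) - 305) = -1777*(1820 - 305) = -1777*1515 = -2692155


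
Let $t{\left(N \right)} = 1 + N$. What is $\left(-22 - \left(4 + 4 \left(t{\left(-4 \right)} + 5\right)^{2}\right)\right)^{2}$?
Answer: $1764$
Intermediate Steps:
$\left(-22 - \left(4 + 4 \left(t{\left(-4 \right)} + 5\right)^{2}\right)\right)^{2} = \left(-22 - \left(4 + 4 \left(\left(1 - 4\right) + 5\right)^{2}\right)\right)^{2} = \left(-22 - \left(4 + 4 \left(-3 + 5\right)^{2}\right)\right)^{2} = \left(-22 - \left(4 + 4 \cdot 2^{2}\right)\right)^{2} = \left(-22 - 20\right)^{2} = \left(-42\right)^{2} = 1764$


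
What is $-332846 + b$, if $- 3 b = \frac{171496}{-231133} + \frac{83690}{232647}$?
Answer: $- \frac{53693763249078296}{161317197153} \approx -3.3285 \cdot 10^{5}$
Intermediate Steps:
$b = \frac{20554509142}{161317197153}$ ($b = - \frac{\frac{171496}{-231133} + \frac{83690}{232647}}{3} = - \frac{171496 \left(- \frac{1}{231133}\right) + 83690 \cdot \frac{1}{232647}}{3} = - \frac{- \frac{171496}{231133} + \frac{83690}{232647}}{3} = \left(- \frac{1}{3}\right) \left(- \frac{20554509142}{53772399051}\right) = \frac{20554509142}{161317197153} \approx 0.12742$)
$-332846 + b = -332846 + \frac{20554509142}{161317197153} = - \frac{53693763249078296}{161317197153}$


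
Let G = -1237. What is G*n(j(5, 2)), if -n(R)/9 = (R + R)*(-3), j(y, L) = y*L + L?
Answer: -801576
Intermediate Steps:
j(y, L) = L + L*y (j(y, L) = L*y + L = L + L*y)
n(R) = 54*R (n(R) = -9*(R + R)*(-3) = -9*2*R*(-3) = -(-54)*R = 54*R)
G*n(j(5, 2)) = -66798*2*(1 + 5) = -66798*2*6 = -66798*12 = -1237*648 = -801576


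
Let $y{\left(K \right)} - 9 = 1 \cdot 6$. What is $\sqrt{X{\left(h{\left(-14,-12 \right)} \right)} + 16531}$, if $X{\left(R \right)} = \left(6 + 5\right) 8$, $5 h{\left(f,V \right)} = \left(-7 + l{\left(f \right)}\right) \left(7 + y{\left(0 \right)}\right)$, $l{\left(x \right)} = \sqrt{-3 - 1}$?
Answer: $\sqrt{16619} \approx 128.91$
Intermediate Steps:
$l{\left(x \right)} = 2 i$ ($l{\left(x \right)} = \sqrt{-4} = 2 i$)
$y{\left(K \right)} = 15$ ($y{\left(K \right)} = 9 + 1 \cdot 6 = 9 + 6 = 15$)
$h{\left(f,V \right)} = - \frac{154}{5} + \frac{44 i}{5}$ ($h{\left(f,V \right)} = \frac{\left(-7 + 2 i\right) \left(7 + 15\right)}{5} = \frac{\left(-7 + 2 i\right) 22}{5} = \frac{-154 + 44 i}{5} = - \frac{154}{5} + \frac{44 i}{5}$)
$X{\left(R \right)} = 88$ ($X{\left(R \right)} = 11 \cdot 8 = 88$)
$\sqrt{X{\left(h{\left(-14,-12 \right)} \right)} + 16531} = \sqrt{88 + 16531} = \sqrt{16619}$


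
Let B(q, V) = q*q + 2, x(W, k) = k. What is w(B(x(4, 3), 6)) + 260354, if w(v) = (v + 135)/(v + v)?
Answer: 2863967/11 ≈ 2.6036e+5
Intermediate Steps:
B(q, V) = 2 + q² (B(q, V) = q² + 2 = 2 + q²)
w(v) = (135 + v)/(2*v) (w(v) = (135 + v)/((2*v)) = (135 + v)*(1/(2*v)) = (135 + v)/(2*v))
w(B(x(4, 3), 6)) + 260354 = (135 + (2 + 3²))/(2*(2 + 3²)) + 260354 = (135 + (2 + 9))/(2*(2 + 9)) + 260354 = (½)*(135 + 11)/11 + 260354 = (½)*(1/11)*146 + 260354 = 73/11 + 260354 = 2863967/11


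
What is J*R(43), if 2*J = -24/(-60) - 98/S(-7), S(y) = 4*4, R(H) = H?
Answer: -9847/80 ≈ -123.09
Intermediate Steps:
S(y) = 16
J = -229/80 (J = (-24/(-60) - 98/16)/2 = (-24*(-1/60) - 98*1/16)/2 = (⅖ - 49/8)/2 = (½)*(-229/40) = -229/80 ≈ -2.8625)
J*R(43) = -229/80*43 = -9847/80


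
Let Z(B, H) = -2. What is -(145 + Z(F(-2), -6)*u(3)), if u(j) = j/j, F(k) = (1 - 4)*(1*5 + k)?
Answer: -143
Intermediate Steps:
F(k) = -15 - 3*k (F(k) = -3*(5 + k) = -15 - 3*k)
u(j) = 1
-(145 + Z(F(-2), -6)*u(3)) = -(145 - 2*1) = -(145 - 2) = -1*143 = -143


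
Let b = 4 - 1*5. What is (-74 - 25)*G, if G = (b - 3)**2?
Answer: -1584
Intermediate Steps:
b = -1 (b = 4 - 5 = -1)
G = 16 (G = (-1 - 3)**2 = (-4)**2 = 16)
(-74 - 25)*G = (-74 - 25)*16 = -99*16 = -1584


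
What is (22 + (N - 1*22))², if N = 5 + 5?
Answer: 100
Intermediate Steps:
N = 10
(22 + (N - 1*22))² = (22 + (10 - 1*22))² = (22 + (10 - 22))² = (22 - 12)² = 10² = 100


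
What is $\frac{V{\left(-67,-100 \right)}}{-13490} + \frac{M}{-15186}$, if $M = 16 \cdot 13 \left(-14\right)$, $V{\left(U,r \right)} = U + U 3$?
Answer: $\frac{10838182}{51214785} \approx 0.21162$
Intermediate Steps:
$V{\left(U,r \right)} = 4 U$ ($V{\left(U,r \right)} = U + 3 U = 4 U$)
$M = -2912$ ($M = 208 \left(-14\right) = -2912$)
$\frac{V{\left(-67,-100 \right)}}{-13490} + \frac{M}{-15186} = \frac{4 \left(-67\right)}{-13490} - \frac{2912}{-15186} = \left(-268\right) \left(- \frac{1}{13490}\right) - - \frac{1456}{7593} = \frac{134}{6745} + \frac{1456}{7593} = \frac{10838182}{51214785}$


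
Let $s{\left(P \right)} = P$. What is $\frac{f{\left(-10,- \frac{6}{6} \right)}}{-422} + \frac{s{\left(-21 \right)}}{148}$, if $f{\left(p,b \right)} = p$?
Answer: $- \frac{3691}{31228} \approx -0.1182$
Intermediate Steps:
$\frac{f{\left(-10,- \frac{6}{6} \right)}}{-422} + \frac{s{\left(-21 \right)}}{148} = - \frac{10}{-422} - \frac{21}{148} = \left(-10\right) \left(- \frac{1}{422}\right) - \frac{21}{148} = \frac{5}{211} - \frac{21}{148} = - \frac{3691}{31228}$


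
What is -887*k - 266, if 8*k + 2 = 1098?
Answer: -121785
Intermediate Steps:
k = 137 (k = -1/4 + (1/8)*1098 = -1/4 + 549/4 = 137)
-887*k - 266 = -887*137 - 266 = -121519 - 266 = -121785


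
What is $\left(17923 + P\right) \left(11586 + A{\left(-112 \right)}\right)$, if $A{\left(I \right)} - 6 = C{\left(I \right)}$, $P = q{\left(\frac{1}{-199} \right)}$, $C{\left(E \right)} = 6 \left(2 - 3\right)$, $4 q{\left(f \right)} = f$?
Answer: $\frac{82647033651}{398} \approx 2.0766 \cdot 10^{8}$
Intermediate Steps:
$q{\left(f \right)} = \frac{f}{4}$
$C{\left(E \right)} = -6$ ($C{\left(E \right)} = 6 \left(-1\right) = -6$)
$P = - \frac{1}{796}$ ($P = \frac{1}{4 \left(-199\right)} = \frac{1}{4} \left(- \frac{1}{199}\right) = - \frac{1}{796} \approx -0.0012563$)
$A{\left(I \right)} = 0$ ($A{\left(I \right)} = 6 - 6 = 0$)
$\left(17923 + P\right) \left(11586 + A{\left(-112 \right)}\right) = \left(17923 - \frac{1}{796}\right) \left(11586 + 0\right) = \frac{14266707}{796} \cdot 11586 = \frac{82647033651}{398}$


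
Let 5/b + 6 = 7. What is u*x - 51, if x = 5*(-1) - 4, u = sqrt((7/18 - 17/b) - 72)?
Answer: -51 - 3*I*sqrt(67510)/10 ≈ -51.0 - 77.948*I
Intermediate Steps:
b = 5 (b = 5/(-6 + 7) = 5/1 = 5*1 = 5)
u = I*sqrt(67510)/30 (u = sqrt((7/18 - 17/5) - 72) = sqrt(-271/90 - 72) = sqrt(-6751/90) = I*sqrt(67510)/30 ≈ 8.6609*I)
x = -9 (x = -5 - 4 = -9)
u*x - 51 = (I*sqrt(67510)/30)*(-9) - 51 = -3*I*sqrt(67510)/10 - 51 = -51 - 3*I*sqrt(67510)/10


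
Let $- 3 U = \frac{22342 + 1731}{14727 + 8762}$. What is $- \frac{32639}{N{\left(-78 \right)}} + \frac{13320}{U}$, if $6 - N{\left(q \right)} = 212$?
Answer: $- \frac{192570091993}{4959038} \approx -38832.0$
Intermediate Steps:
$N{\left(q \right)} = -206$ ($N{\left(q \right)} = 6 - 212 = -206$)
$U = - \frac{24073}{70467}$ ($U = - \frac{\left(22342 + 1731\right) \frac{1}{14727 + 8762}}{3} = - \frac{24073 \cdot \frac{1}{23489}}{3} = \left(- \frac{1}{3}\right) \frac{24073}{23489} = - \frac{24073}{70467} \approx -0.34162$)
$- \frac{32639}{N{\left(-78 \right)}} + \frac{13320}{U} = - \frac{32639}{-206} + \frac{13320}{- \frac{24073}{70467}} = \left(-32639\right) \left(- \frac{1}{206}\right) + 13320 \left(- \frac{70467}{24073}\right) = \frac{32639}{206} - \frac{938620440}{24073} = - \frac{192570091993}{4959038}$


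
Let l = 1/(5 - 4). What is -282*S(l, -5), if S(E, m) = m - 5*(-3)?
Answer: -2820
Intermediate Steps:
l = 1 (l = 1/1 = 1)
S(E, m) = 15 + m (S(E, m) = m + 15 = 15 + m)
-282*S(l, -5) = -282*(15 - 5) = -282*10 = -2820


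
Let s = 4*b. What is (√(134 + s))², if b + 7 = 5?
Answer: 126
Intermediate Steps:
b = -2 (b = -7 + 5 = -2)
s = -8 (s = 4*(-2) = -8)
(√(134 + s))² = (√(134 - 8))² = (√126)² = (3*√14)² = 126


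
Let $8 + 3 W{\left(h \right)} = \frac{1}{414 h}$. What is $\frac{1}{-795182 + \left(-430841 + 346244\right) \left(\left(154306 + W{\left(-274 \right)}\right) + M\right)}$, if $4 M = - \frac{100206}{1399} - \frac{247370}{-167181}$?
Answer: $- \frac{8843705712828}{115436101020409955027393} \approx -7.6611 \cdot 10^{-11}$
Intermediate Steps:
$W{\left(h \right)} = - \frac{8}{3} + \frac{1}{1242 h}$ ($W{\left(h \right)} = - \frac{8}{3} + \frac{\frac{1}{414} \frac{1}{h}}{3} = - \frac{8}{3} + \frac{1}{1242 h}$)
$M = - \frac{4101617164}{233886219}$ ($M = \frac{- \frac{100206}{1399} - \frac{247370}{-167181}}{4} = \frac{\left(-100206\right) \frac{1}{1399} - - \frac{247370}{167181}}{4} = \frac{- \frac{100206}{1399} + \frac{247370}{167181}}{4} = \frac{1}{4} \left(- \frac{16406468656}{233886219}\right) = - \frac{4101617164}{233886219} \approx -17.537$)
$\frac{1}{-795182 + \left(-430841 + 346244\right) \left(\left(154306 + W{\left(-274 \right)}\right) + M\right)} = \frac{1}{-795182 + \left(-430841 + 346244\right) \left(\left(154306 + \frac{1 - -907488}{1242 \left(-274\right)}\right) - \frac{4101617164}{233886219}\right)} = \frac{1}{-795182 - 84597 \left(\left(154306 + \frac{1}{1242} \left(- \frac{1}{274}\right) \left(1 + 907488\right)\right) - \frac{4101617164}{233886219}\right)} = \frac{1}{-795182 - 84597 \left(\left(154306 + \frac{1}{1242} \left(- \frac{1}{274}\right) 907489\right) - \frac{4101617164}{233886219}\right)} = \frac{1}{-795182 - 84597 \left(\left(154306 - \frac{907489}{340308}\right) - \frac{4101617164}{233886219}\right)} = \frac{1}{-795182 - 84597 \left(\frac{52510658759}{340308} - \frac{4101617164}{233886219}\right)} = \frac{1}{-795182 - \frac{115429068664813817032697}{8843705712828}} = \frac{1}{- \frac{115436101020409955027393}{8843705712828}} = - \frac{8843705712828}{115436101020409955027393}$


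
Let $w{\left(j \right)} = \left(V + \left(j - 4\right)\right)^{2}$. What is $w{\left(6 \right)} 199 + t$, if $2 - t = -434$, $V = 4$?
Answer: $7600$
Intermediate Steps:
$t = 436$ ($t = 2 - -434 = 2 + 434 = 436$)
$w{\left(j \right)} = j^{2}$ ($w{\left(j \right)} = \left(4 + \left(j - 4\right)\right)^{2} = \left(4 + \left(-4 + j\right)\right)^{2} = j^{2}$)
$w{\left(6 \right)} 199 + t = 6^{2} \cdot 199 + 436 = 36 \cdot 199 + 436 = 7164 + 436 = 7600$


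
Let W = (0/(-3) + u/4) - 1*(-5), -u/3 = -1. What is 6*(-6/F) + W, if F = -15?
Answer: 163/20 ≈ 8.1500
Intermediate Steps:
u = 3 (u = -3*(-1) = 3)
W = 23/4 (W = (0/(-3) + 3/4) - 1*(-5) = (0*(-⅓) + 3*(¼)) + 5 = (0 + ¾) + 5 = ¾ + 5 = 23/4 ≈ 5.7500)
6*(-6/F) + W = 6*(-6/(-15)) + 23/4 = 6*(-6*(-1/15)) + 23/4 = 6*(⅖) + 23/4 = 12/5 + 23/4 = 163/20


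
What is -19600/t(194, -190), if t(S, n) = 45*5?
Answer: -784/9 ≈ -87.111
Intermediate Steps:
t(S, n) = 225
-19600/t(194, -190) = -19600/225 = -19600*1/225 = -784/9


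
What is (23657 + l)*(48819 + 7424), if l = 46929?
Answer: 3969968398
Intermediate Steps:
(23657 + l)*(48819 + 7424) = (23657 + 46929)*(48819 + 7424) = 70586*56243 = 3969968398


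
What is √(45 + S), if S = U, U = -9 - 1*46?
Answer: I*√10 ≈ 3.1623*I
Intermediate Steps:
U = -55 (U = -9 - 46 = -55)
S = -55
√(45 + S) = √(45 - 55) = √(-10) = I*√10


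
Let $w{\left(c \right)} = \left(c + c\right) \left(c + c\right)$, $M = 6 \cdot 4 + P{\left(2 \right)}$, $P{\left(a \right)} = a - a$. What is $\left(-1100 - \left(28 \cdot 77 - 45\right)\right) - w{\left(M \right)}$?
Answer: $-5515$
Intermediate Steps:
$P{\left(a \right)} = 0$
$M = 24$ ($M = 6 \cdot 4 + 0 = 24 + 0 = 24$)
$w{\left(c \right)} = 4 c^{2}$ ($w{\left(c \right)} = 2 c 2 c = 4 c^{2}$)
$\left(-1100 - \left(28 \cdot 77 - 45\right)\right) - w{\left(M \right)} = \left(-1100 - \left(28 \cdot 77 - 45\right)\right) - 4 \cdot 24^{2} = \left(-1100 - \left(2156 - 45\right)\right) - 4 \cdot 576 = \left(-1100 - 2111\right) - 2304 = -3211 - 2304 = -5515$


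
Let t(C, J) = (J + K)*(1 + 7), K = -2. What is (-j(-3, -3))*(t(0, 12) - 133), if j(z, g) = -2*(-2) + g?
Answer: 53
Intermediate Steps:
j(z, g) = 4 + g
t(C, J) = -16 + 8*J (t(C, J) = (J - 2)*(1 + 7) = (-2 + J)*8 = -16 + 8*J)
(-j(-3, -3))*(t(0, 12) - 133) = (-(4 - 3))*((-16 + 8*12) - 133) = (-1*1)*((-16 + 96) - 133) = -(80 - 133) = -1*(-53) = 53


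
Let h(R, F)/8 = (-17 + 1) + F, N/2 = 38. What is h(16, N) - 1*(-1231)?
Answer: 1711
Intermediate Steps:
N = 76 (N = 2*38 = 76)
h(R, F) = -128 + 8*F (h(R, F) = 8*((-17 + 1) + F) = 8*(-16 + F) = -128 + 8*F)
h(16, N) - 1*(-1231) = (-128 + 8*76) - 1*(-1231) = (-128 + 608) + 1231 = 480 + 1231 = 1711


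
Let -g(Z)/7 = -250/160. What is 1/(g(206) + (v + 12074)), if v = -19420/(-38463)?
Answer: 615408/7437477937 ≈ 8.2744e-5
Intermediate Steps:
g(Z) = 175/16 (g(Z) = -(-1750)/160 = -7*(-25/16) = 175/16)
v = 19420/38463 (v = -19420*(-1/38463) = 19420/38463 ≈ 0.50490)
1/(g(206) + (v + 12074)) = 1/(175/16 + (19420/38463 + 12074)) = 1/(175/16 + 464421682/38463) = 1/(7437477937/615408) = 615408/7437477937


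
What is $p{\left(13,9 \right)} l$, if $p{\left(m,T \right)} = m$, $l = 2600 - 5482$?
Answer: $-37466$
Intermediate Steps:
$l = -2882$
$p{\left(13,9 \right)} l = 13 \left(-2882\right) = -37466$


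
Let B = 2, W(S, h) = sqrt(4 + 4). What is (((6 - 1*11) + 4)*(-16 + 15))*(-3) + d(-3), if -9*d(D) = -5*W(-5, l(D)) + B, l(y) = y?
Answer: -29/9 + 10*sqrt(2)/9 ≈ -1.6509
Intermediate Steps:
W(S, h) = 2*sqrt(2) (W(S, h) = sqrt(8) = 2*sqrt(2))
d(D) = -2/9 + 10*sqrt(2)/9 (d(D) = -(-10*sqrt(2) + 2)/9 = -(2 - 10*sqrt(2))/9 = -2/9 + 10*sqrt(2)/9)
(((6 - 1*11) + 4)*(-16 + 15))*(-3) + d(-3) = (((6 - 1*11) + 4)*(-16 + 15))*(-3) + (-2/9 + 10*sqrt(2)/9) = (((6 - 11) + 4)*(-1))*(-3) + (-2/9 + 10*sqrt(2)/9) = ((-5 + 4)*(-1))*(-3) + (-2/9 + 10*sqrt(2)/9) = -1*(-1)*(-3) + (-2/9 + 10*sqrt(2)/9) = 1*(-3) + (-2/9 + 10*sqrt(2)/9) = -3 + (-2/9 + 10*sqrt(2)/9) = -29/9 + 10*sqrt(2)/9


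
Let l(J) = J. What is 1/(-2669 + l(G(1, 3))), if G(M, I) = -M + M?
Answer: -1/2669 ≈ -0.00037467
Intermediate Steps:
G(M, I) = 0
1/(-2669 + l(G(1, 3))) = 1/(-2669 + 0) = 1/(-2669) = -1/2669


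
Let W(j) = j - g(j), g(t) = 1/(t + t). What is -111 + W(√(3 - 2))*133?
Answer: -89/2 ≈ -44.500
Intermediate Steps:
g(t) = 1/(2*t)
W(j) = j - 1/(2*j)
-111 + W(√(3 - 2))*133 = -111 + (√(3 - 2) - 1/(2*√(3 - 2)))*133 = -111 + (√1 - 1/(2*(√1)))*133 = -111 + (1 - ½/1)*133 = -111 + (1 - ½*1)*133 = -111 + (1 - ½)*133 = -111 + (½)*133 = -111 + 133/2 = -89/2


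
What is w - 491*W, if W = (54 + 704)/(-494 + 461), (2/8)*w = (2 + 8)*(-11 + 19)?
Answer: 382738/33 ≈ 11598.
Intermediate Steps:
w = 320 (w = 4*((2 + 8)*(-11 + 19)) = 4*(10*8) = 4*80 = 320)
W = -758/33 (W = 758/(-33) = 758*(-1/33) = -758/33 ≈ -22.970)
w - 491*W = 320 - 491*(-758/33) = 320 + 372178/33 = 382738/33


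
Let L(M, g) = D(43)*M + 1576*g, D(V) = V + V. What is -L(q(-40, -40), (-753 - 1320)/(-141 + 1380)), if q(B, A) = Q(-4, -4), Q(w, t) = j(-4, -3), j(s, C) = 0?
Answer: 1089016/413 ≈ 2636.8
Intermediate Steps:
Q(w, t) = 0
q(B, A) = 0
D(V) = 2*V
L(M, g) = 86*M + 1576*g (L(M, g) = (2*43)*M + 1576*g = 86*M + 1576*g)
-L(q(-40, -40), (-753 - 1320)/(-141 + 1380)) = -(86*0 + 1576*((-753 - 1320)/(-141 + 1380))) = -(0 + 1576*(-2073/1239)) = -(0 + 1576*(-2073*1/1239)) = -(0 + 1576*(-691/413)) = -(0 - 1089016/413) = -1*(-1089016/413) = 1089016/413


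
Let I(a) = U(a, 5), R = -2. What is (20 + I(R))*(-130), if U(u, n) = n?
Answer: -3250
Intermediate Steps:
I(a) = 5
(20 + I(R))*(-130) = (20 + 5)*(-130) = 25*(-130) = -3250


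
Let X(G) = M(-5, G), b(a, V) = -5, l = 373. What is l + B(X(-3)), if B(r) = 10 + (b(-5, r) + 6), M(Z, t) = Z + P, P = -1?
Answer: 384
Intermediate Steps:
M(Z, t) = -1 + Z (M(Z, t) = Z - 1 = -1 + Z)
X(G) = -6 (X(G) = -1 - 5 = -6)
B(r) = 11 (B(r) = 10 + (-5 + 6) = 10 + 1 = 11)
l + B(X(-3)) = 373 + 11 = 384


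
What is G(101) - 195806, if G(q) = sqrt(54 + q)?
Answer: -195806 + sqrt(155) ≈ -1.9579e+5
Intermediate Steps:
G(101) - 195806 = sqrt(54 + 101) - 195806 = sqrt(155) - 195806 = -195806 + sqrt(155)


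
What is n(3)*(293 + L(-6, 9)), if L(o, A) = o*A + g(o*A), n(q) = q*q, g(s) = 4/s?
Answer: 6451/3 ≈ 2150.3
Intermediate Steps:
n(q) = q**2
L(o, A) = A*o + 4/(A*o) (L(o, A) = o*A + 4/((o*A)) = A*o + 4/((A*o)) = A*o + 4*(1/(A*o)) = A*o + 4/(A*o))
n(3)*(293 + L(-6, 9)) = 3**2*(293 + (9*(-6) + 4/(9*(-6)))) = 9*(293 + (-54 + 4*(1/9)*(-1/6))) = 9*(293 + (-54 - 2/27)) = 9*(293 - 1460/27) = 9*(6451/27) = 6451/3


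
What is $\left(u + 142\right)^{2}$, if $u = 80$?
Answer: $49284$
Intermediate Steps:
$\left(u + 142\right)^{2} = \left(80 + 142\right)^{2} = 222^{2} = 49284$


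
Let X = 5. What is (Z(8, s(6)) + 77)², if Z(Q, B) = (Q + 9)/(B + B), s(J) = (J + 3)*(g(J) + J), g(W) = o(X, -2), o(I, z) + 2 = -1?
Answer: 17430625/2916 ≈ 5977.6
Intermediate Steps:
o(I, z) = -3 (o(I, z) = -2 - 1 = -3)
g(W) = -3
s(J) = (-3 + J)*(3 + J) (s(J) = (J + 3)*(-3 + J) = (3 + J)*(-3 + J) = (-3 + J)*(3 + J))
Z(Q, B) = (9 + Q)/(2*B) (Z(Q, B) = (9 + Q)/((2*B)) = (9 + Q)*(1/(2*B)) = (9 + Q)/(2*B))
(Z(8, s(6)) + 77)² = ((9 + 8)/(2*(-9 + 6²)) + 77)² = ((½)*17/(-9 + 36) + 77)² = ((½)*17/27 + 77)² = ((½)*(1/27)*17 + 77)² = (17/54 + 77)² = (4175/54)² = 17430625/2916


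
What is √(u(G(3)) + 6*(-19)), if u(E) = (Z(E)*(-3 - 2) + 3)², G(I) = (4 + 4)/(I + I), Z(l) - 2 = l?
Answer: √655/3 ≈ 8.5310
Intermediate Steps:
Z(l) = 2 + l
G(I) = 4/I (G(I) = 8/((2*I)) = 8*(1/(2*I)) = 4/I)
u(E) = (-7 - 5*E)² (u(E) = ((2 + E)*(-3 - 2) + 3)² = ((2 + E)*(-5) + 3)² = ((-10 - 5*E) + 3)² = (-7 - 5*E)²)
√(u(G(3)) + 6*(-19)) = √((7 + 5*(4/3))² + 6*(-19)) = √((7 + 5*(4*(⅓)))² - 114) = √((7 + 5*(4/3))² - 114) = √((7 + 20/3)² - 114) = √((41/3)² - 114) = √(1681/9 - 114) = √(655/9) = √655/3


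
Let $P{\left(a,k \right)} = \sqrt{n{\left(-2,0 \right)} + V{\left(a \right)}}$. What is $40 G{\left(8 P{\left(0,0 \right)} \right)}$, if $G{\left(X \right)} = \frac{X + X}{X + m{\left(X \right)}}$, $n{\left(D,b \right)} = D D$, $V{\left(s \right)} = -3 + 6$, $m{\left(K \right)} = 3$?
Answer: $\frac{35840}{439} - \frac{1920 \sqrt{7}}{439} \approx 70.069$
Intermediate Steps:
$V{\left(s \right)} = 3$
$n{\left(D,b \right)} = D^{2}$
$P{\left(a,k \right)} = \sqrt{7}$ ($P{\left(a,k \right)} = \sqrt{\left(-2\right)^{2} + 3} = \sqrt{4 + 3} = \sqrt{7}$)
$G{\left(X \right)} = \frac{2 X}{3 + X}$ ($G{\left(X \right)} = \frac{X + X}{X + 3} = \frac{2 X}{3 + X}$)
$40 G{\left(8 P{\left(0,0 \right)} \right)} = 40 \frac{2 \cdot 8 \sqrt{7}}{3 + 8 \sqrt{7}} = 40 \frac{16 \sqrt{7}}{3 + 8 \sqrt{7}} = \frac{640 \sqrt{7}}{3 + 8 \sqrt{7}}$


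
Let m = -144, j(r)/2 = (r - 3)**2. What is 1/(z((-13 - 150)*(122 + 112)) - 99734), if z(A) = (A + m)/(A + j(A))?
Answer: -53889702/5374635539977 ≈ -1.0027e-5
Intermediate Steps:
j(r) = 2*(-3 + r)**2 (j(r) = 2*(r - 3)**2 = 2*(-3 + r)**2)
z(A) = (-144 + A)/(A + 2*(-3 + A)**2) (z(A) = (A - 144)/(A + 2*(-3 + A)**2) = (-144 + A)/(A + 2*(-3 + A)**2))
1/(z((-13 - 150)*(122 + 112)) - 99734) = 1/((-144 + (-13 - 150)*(122 + 112))/((-13 - 150)*(122 + 112) + 2*(-3 + (-13 - 150)*(122 + 112))**2) - 99734) = 1/((-144 - 163*234)/(-163*234 + 2*(-3 - 163*234)**2) - 99734) = 1/((-144 - 38142)/(-38142 + 2*(-3 - 38142)**2) - 99734) = 1/(-38286/(-38142 + 2*(-38145)**2) - 99734) = 1/(-38286/(-38142 + 2*1455041025) - 99734) = 1/(-38286/(-38142 + 2910082050) - 99734) = 1/(-38286/2910043908 - 99734) = 1/((1/2910043908)*(-38286) - 99734) = 1/(-709/53889702 - 99734) = 1/(-5374635539977/53889702) = -53889702/5374635539977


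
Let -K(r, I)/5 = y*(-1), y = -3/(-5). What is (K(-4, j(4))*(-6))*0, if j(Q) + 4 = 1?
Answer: 0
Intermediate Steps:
y = 3/5 (y = -3*(-1/5) = 3/5 ≈ 0.60000)
j(Q) = -3 (j(Q) = -4 + 1 = -3)
K(r, I) = 3 (K(r, I) = -3*(-1) = -5*(-3/5) = 3)
(K(-4, j(4))*(-6))*0 = (3*(-6))*0 = -18*0 = 0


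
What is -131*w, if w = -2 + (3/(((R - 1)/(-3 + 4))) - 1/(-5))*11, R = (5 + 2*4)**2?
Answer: -14541/280 ≈ -51.932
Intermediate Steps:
R = 169 (R = (5 + 8)**2 = 13**2 = 169)
w = 111/280 (w = -2 + (3/(((169 - 1)/(-3 + 4))) - 1/(-5))*11 = -2 + (3/((168/1)) - 1*(-1/5))*11 = -2 + (3/((168*1)) + 1/5)*11 = -2 + (3/168 + 1/5)*11 = -2 + (3*(1/168) + 1/5)*11 = -2 + (1/56 + 1/5)*11 = -2 + (61/280)*11 = -2 + 671/280 = 111/280 ≈ 0.39643)
-131*w = -131*111/280 = -14541/280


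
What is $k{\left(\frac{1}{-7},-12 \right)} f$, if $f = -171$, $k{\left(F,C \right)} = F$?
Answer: $\frac{171}{7} \approx 24.429$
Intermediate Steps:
$k{\left(\frac{1}{-7},-12 \right)} f = \frac{1}{-7} \left(-171\right) = \left(- \frac{1}{7}\right) \left(-171\right) = \frac{171}{7}$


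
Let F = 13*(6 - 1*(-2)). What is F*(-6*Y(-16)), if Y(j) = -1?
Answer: 624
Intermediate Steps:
F = 104 (F = 13*(6 + 2) = 13*8 = 104)
F*(-6*Y(-16)) = 104*(-6*(-1)) = 104*6 = 624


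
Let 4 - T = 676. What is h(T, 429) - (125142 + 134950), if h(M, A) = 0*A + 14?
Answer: -260078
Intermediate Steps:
T = -672 (T = 4 - 1*676 = 4 - 676 = -672)
h(M, A) = 14 (h(M, A) = 0 + 14 = 14)
h(T, 429) - (125142 + 134950) = 14 - (125142 + 134950) = 14 - 1*260092 = 14 - 260092 = -260078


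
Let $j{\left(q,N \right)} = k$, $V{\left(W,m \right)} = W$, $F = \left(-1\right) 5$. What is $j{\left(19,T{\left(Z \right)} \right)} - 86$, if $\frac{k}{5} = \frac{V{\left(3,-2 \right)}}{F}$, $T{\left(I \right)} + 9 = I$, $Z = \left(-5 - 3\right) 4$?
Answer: $-89$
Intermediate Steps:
$F = -5$
$Z = -32$ ($Z = \left(-8\right) 4 = -32$)
$T{\left(I \right)} = -9 + I$
$k = -3$ ($k = 5 \frac{3}{-5} = 5 \cdot 3 \left(- \frac{1}{5}\right) = 5 \left(- \frac{3}{5}\right) = -3$)
$j{\left(q,N \right)} = -3$
$j{\left(19,T{\left(Z \right)} \right)} - 86 = -3 - 86 = -89$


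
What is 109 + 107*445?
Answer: 47724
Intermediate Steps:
109 + 107*445 = 109 + 47615 = 47724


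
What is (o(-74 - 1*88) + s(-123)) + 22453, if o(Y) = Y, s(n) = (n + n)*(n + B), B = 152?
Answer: 15157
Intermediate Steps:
s(n) = 2*n*(152 + n) (s(n) = (n + n)*(n + 152) = (2*n)*(152 + n) = 2*n*(152 + n))
(o(-74 - 1*88) + s(-123)) + 22453 = ((-74 - 1*88) + 2*(-123)*(152 - 123)) + 22453 = ((-74 - 88) + 2*(-123)*29) + 22453 = (-162 - 7134) + 22453 = -7296 + 22453 = 15157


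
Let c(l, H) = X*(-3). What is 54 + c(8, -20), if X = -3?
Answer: 63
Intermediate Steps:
c(l, H) = 9 (c(l, H) = -3*(-3) = 9)
54 + c(8, -20) = 54 + 9 = 63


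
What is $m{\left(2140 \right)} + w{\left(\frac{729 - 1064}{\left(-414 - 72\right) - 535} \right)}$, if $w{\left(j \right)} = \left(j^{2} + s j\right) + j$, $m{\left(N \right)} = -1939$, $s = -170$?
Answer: $- \frac{2078984789}{1042441} \approx -1994.3$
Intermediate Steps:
$w{\left(j \right)} = j^{2} - 169 j$ ($w{\left(j \right)} = \left(j^{2} - 170 j\right) + j = j^{2} - 169 j$)
$m{\left(2140 \right)} + w{\left(\frac{729 - 1064}{\left(-414 - 72\right) - 535} \right)} = -1939 + \frac{729 - 1064}{\left(-414 - 72\right) - 535} \left(-169 + \frac{729 - 1064}{\left(-414 - 72\right) - 535}\right) = -1939 + - \frac{335}{\left(-414 - 72\right) - 535} \left(-169 - \frac{335}{\left(-414 - 72\right) - 535}\right) = -1939 + - \frac{335}{-486 - 535} \left(-169 - \frac{335}{-486 - 535}\right) = -1939 + - \frac{335}{-1021} \left(-169 - \frac{335}{-1021}\right) = -1939 + \left(-335\right) \left(- \frac{1}{1021}\right) \left(-169 - - \frac{335}{1021}\right) = -1939 + \frac{335 \left(-169 + \frac{335}{1021}\right)}{1021} = -1939 + \frac{335}{1021} \left(- \frac{172214}{1021}\right) = -1939 - \frac{57691690}{1042441} = - \frac{2078984789}{1042441}$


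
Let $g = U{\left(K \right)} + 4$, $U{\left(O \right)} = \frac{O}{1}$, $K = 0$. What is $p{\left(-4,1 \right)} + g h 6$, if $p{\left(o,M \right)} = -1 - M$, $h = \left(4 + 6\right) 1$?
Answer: $238$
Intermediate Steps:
$U{\left(O \right)} = O$ ($U{\left(O \right)} = O 1 = O$)
$g = 4$ ($g = 0 + 4 = 4$)
$h = 10$ ($h = 10 \cdot 1 = 10$)
$p{\left(-4,1 \right)} + g h 6 = \left(-1 - 1\right) + 4 \cdot 10 \cdot 6 = \left(-1 - 1\right) + 4 \cdot 60 = -2 + 240 = 238$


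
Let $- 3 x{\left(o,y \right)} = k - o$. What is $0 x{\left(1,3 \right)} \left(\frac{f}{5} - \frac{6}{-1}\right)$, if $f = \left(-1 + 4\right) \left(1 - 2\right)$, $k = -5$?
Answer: $0$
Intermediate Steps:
$x{\left(o,y \right)} = \frac{5}{3} + \frac{o}{3}$ ($x{\left(o,y \right)} = - \frac{-5 - o}{3} = \frac{5}{3} + \frac{o}{3}$)
$f = -3$ ($f = 3 \left(-1\right) = -3$)
$0 x{\left(1,3 \right)} \left(\frac{f}{5} - \frac{6}{-1}\right) = 0 \left(\frac{5}{3} + \frac{1}{3} \cdot 1\right) \left(- \frac{3}{5} - \frac{6}{-1}\right) = 0 \left(\frac{5}{3} + \frac{1}{3}\right) \left(\left(-3\right) \frac{1}{5} - -6\right) = 0 \cdot 2 \left(- \frac{3}{5} + 6\right) = 0 \cdot \frac{27}{5} = 0$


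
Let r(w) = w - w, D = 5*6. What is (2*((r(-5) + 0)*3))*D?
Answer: 0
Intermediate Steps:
D = 30
r(w) = 0
(2*((r(-5) + 0)*3))*D = (2*((0 + 0)*3))*30 = (2*(0*3))*30 = (2*0)*30 = 0*30 = 0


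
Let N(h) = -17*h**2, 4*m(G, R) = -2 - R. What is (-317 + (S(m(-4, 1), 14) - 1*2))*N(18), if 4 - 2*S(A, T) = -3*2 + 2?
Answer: 1735020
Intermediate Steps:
m(G, R) = -1/2 - R/4 (m(G, R) = (-2 - R)/4 = -1/2 - R/4)
S(A, T) = 4 (S(A, T) = 2 - (-3*2 + 2)/2 = 2 - (-6 + 2)/2 = 2 - 1/2*(-4) = 2 + 2 = 4)
(-317 + (S(m(-4, 1), 14) - 1*2))*N(18) = (-317 + (4 - 1*2))*(-17*18**2) = (-317 + (4 - 2))*(-17*324) = (-317 + 2)*(-5508) = -315*(-5508) = 1735020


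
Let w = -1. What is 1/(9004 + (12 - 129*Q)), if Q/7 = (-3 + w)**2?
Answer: -1/5432 ≈ -0.00018409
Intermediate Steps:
Q = 112 (Q = 7*(-3 - 1)**2 = 7*(-4)**2 = 7*16 = 112)
1/(9004 + (12 - 129*Q)) = 1/(9004 + (12 - 129*112)) = 1/(9004 + (12 - 14448)) = 1/(9004 - 14436) = 1/(-5432) = -1/5432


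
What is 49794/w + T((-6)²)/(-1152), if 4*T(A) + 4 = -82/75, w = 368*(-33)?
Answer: -179210077/43718400 ≈ -4.0992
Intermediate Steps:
w = -12144
T(A) = -191/150 (T(A) = -1 + (-82/75)/4 = -1 + (-82*1/75)/4 = -1 + (¼)*(-82/75) = -1 - 41/150 = -191/150)
49794/w + T((-6)²)/(-1152) = 49794/(-12144) - 191/150/(-1152) = 49794*(-1/12144) - 191/150*(-1/1152) = -8299/2024 + 191/172800 = -179210077/43718400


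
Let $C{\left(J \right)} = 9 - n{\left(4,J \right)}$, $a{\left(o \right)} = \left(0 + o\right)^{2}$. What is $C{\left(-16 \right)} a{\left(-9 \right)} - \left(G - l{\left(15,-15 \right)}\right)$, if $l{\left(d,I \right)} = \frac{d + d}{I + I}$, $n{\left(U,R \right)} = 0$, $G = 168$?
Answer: $560$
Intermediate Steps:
$l{\left(d,I \right)} = \frac{d}{I}$ ($l{\left(d,I \right)} = \frac{2 d}{2 I} = 2 d \frac{1}{2 I} = \frac{d}{I}$)
$a{\left(o \right)} = o^{2}$
$C{\left(J \right)} = 9$ ($C{\left(J \right)} = 9 - 0 = 9 + 0 = 9$)
$C{\left(-16 \right)} a{\left(-9 \right)} - \left(G - l{\left(15,-15 \right)}\right) = 9 \left(-9\right)^{2} + \left(\frac{15}{-15} - 168\right) = 9 \cdot 81 + \left(15 \left(- \frac{1}{15}\right) - 168\right) = 729 - 169 = 560$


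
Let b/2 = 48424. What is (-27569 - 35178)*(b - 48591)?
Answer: -3027981979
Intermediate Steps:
b = 96848 (b = 2*48424 = 96848)
(-27569 - 35178)*(b - 48591) = (-27569 - 35178)*(96848 - 48591) = -62747*48257 = -3027981979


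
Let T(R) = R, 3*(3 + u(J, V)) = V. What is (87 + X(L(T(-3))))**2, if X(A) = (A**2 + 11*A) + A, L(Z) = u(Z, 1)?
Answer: 312481/81 ≈ 3857.8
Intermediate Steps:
u(J, V) = -3 + V/3
L(Z) = -8/3 (L(Z) = -3 + (1/3)*1 = -3 + 1/3 = -8/3)
X(A) = A**2 + 12*A
(87 + X(L(T(-3))))**2 = (87 - 8*(12 - 8/3)/3)**2 = (87 - 8/3*28/3)**2 = (87 - 224/9)**2 = (559/9)**2 = 312481/81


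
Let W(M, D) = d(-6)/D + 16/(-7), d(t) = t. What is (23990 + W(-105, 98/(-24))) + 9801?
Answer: 1655719/49 ≈ 33790.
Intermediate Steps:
W(M, D) = -16/7 - 6/D (W(M, D) = -6/D + 16/(-7) = -6/D + 16*(-⅐) = -6/D - 16/7 = -16/7 - 6/D)
(23990 + W(-105, 98/(-24))) + 9801 = (23990 + (-16/7 - 6/(98/(-24)))) + 9801 = (23990 + (-16/7 - 6/(98*(-1/24)))) + 9801 = (23990 + (-16/7 - 6/(-49/12))) + 9801 = (23990 + (-16/7 - 6*(-12/49))) + 9801 = (23990 + (-16/7 + 72/49)) + 9801 = (23990 - 40/49) + 9801 = 1175470/49 + 9801 = 1655719/49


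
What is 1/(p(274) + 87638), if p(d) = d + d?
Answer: 1/88186 ≈ 1.1340e-5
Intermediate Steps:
p(d) = 2*d
1/(p(274) + 87638) = 1/(2*274 + 87638) = 1/(548 + 87638) = 1/88186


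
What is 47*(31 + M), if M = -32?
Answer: -47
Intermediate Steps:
47*(31 + M) = 47*(31 - 32) = 47*(-1) = -47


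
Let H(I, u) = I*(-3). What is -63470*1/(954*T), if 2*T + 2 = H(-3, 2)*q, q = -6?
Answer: 31735/13356 ≈ 2.3761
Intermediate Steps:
H(I, u) = -3*I
T = -28 (T = -1 + (-3*(-3)*(-6))/2 = -1 + (9*(-6))/2 = -1 + (½)*(-54) = -1 - 27 = -28)
-63470*1/(954*T) = -63470/((-28*954)) = -63470/(-26712) = -63470*(-1/26712) = 31735/13356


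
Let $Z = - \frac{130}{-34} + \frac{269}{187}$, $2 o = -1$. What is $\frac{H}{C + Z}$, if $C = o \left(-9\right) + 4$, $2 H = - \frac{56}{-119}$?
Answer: $\frac{88}{5147} \approx 0.017097$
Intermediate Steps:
$H = \frac{4}{17}$ ($H = \frac{\left(-56\right) \frac{1}{-119}}{2} = \frac{\left(-56\right) \left(- \frac{1}{119}\right)}{2} = \frac{1}{2} \cdot \frac{8}{17} = \frac{4}{17} \approx 0.23529$)
$o = - \frac{1}{2}$ ($o = \frac{1}{2} \left(-1\right) = - \frac{1}{2} \approx -0.5$)
$C = \frac{17}{2}$ ($C = \left(- \frac{1}{2}\right) \left(-9\right) + 4 = \frac{9}{2} + 4 = \frac{17}{2} \approx 8.5$)
$Z = \frac{984}{187}$ ($Z = \left(-130\right) \left(- \frac{1}{34}\right) + 269 \cdot \frac{1}{187} = \frac{65}{17} + \frac{269}{187} = \frac{984}{187} \approx 5.262$)
$\frac{H}{C + Z} = \frac{1}{\frac{17}{2} + \frac{984}{187}} \cdot \frac{4}{17} = \frac{1}{\frac{5147}{374}} \cdot \frac{4}{17} = \frac{374}{5147} \cdot \frac{4}{17} = \frac{88}{5147}$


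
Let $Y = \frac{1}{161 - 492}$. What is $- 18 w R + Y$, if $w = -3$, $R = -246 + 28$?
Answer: $- \frac{3896533}{331} \approx -11772.0$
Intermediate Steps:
$R = -218$
$Y = - \frac{1}{331}$ ($Y = \frac{1}{-331} = - \frac{1}{331} \approx -0.0030211$)
$- 18 w R + Y = \left(-18\right) \left(-3\right) \left(-218\right) - \frac{1}{331} = 54 \left(-218\right) - \frac{1}{331} = -11772 - \frac{1}{331} = - \frac{3896533}{331}$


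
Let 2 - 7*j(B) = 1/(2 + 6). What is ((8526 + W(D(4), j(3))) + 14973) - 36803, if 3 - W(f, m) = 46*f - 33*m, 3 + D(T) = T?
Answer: -746937/56 ≈ -13338.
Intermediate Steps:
D(T) = -3 + T
j(B) = 15/56 (j(B) = 2/7 - 1/(7*(2 + 6)) = 2/7 - ⅐/8 = 2/7 - ⅐*⅛ = 2/7 - 1/56 = 15/56)
W(f, m) = 3 - 46*f + 33*m (W(f, m) = 3 - (46*f - 33*m) = 3 - (-33*m + 46*f) = 3 + (-46*f + 33*m) = 3 - 46*f + 33*m)
((8526 + W(D(4), j(3))) + 14973) - 36803 = ((8526 + (3 - 46*(-3 + 4) + 33*(15/56))) + 14973) - 36803 = ((8526 + (3 - 46*1 + 495/56)) + 14973) - 36803 = ((8526 + (3 - 46 + 495/56)) + 14973) - 36803 = ((8526 - 1913/56) + 14973) - 36803 = (475543/56 + 14973) - 36803 = 1314031/56 - 36803 = -746937/56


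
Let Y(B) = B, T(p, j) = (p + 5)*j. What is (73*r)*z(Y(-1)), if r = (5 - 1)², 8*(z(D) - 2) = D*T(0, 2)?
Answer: 876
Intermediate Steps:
T(p, j) = j*(5 + p) (T(p, j) = (5 + p)*j = j*(5 + p))
z(D) = 2 + 5*D/4 (z(D) = 2 + (D*(2*(5 + 0)))/8 = 2 + (D*(2*5))/8 = 2 + (D*10)/8 = 2 + (10*D)/8 = 2 + 5*D/4)
r = 16 (r = 4² = 16)
(73*r)*z(Y(-1)) = (73*16)*(2 + (5/4)*(-1)) = 1168*(2 - 5/4) = 1168*(¾) = 876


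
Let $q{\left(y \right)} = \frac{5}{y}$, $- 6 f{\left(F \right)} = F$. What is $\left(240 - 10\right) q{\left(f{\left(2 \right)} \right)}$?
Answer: $-3450$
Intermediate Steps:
$f{\left(F \right)} = - \frac{F}{6}$
$\left(240 - 10\right) q{\left(f{\left(2 \right)} \right)} = \left(240 - 10\right) \frac{5}{\left(- \frac{1}{6}\right) 2} = \left(240 - 10\right) \frac{5}{- \frac{1}{3}} = 230 \cdot 5 \left(-3\right) = 230 \left(-15\right) = -3450$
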